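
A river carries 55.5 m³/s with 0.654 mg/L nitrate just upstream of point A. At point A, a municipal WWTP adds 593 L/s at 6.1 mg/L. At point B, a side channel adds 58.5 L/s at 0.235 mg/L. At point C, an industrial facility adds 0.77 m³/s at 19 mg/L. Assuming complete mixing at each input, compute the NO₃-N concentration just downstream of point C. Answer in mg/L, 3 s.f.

593 L/s = 0.593 m³/s.
After input A: C = (55.5·0.654 + 0.593·6.1) / 56.09 = 0.7116 mg/L.
58.5 L/s = 0.0585 m³/s.
After input B: C = (56.09·0.7116 + 0.0585·0.235) / 56.15 = 0.7111 mg/L.
After input C: C = (56.15·0.7111 + 0.77·19) / 56.92 = 0.9585 mg/L.

0.958 mg/L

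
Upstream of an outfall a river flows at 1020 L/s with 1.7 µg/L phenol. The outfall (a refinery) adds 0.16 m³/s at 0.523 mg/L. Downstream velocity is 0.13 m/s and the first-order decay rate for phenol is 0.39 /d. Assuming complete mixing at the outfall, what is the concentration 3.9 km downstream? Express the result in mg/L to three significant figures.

1020 L/s = 1.02 m³/s.
1.7 µg/L = 0.0017 mg/L.
After complete mixing, C₀ = (0.16·0.523 + 1.02·0.0017) / 1.18 = 0.07238 mg/L.
Travel time t = 3900 m / 0.13 m/s = 3e+04 s = 0.3472 d.
C = 0.07238·exp(−0.39·0.3472) = 0.07238·0.8734 = 0.06322 mg/L.

0.0632 mg/L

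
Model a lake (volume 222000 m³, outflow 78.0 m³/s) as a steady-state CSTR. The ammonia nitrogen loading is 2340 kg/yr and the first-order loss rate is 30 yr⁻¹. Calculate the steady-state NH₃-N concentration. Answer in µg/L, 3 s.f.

Outflow Q = 78.0 m³/s × 3.156e+07 s/yr = 2.461e+09 m³/yr.
Steady-state CSTR mass balance: W = Q·C + k·V·C, so C = W/(Q + kV).
Q + kV = 2.461e+09 + 30·222000 = 2.468e+09 m³/yr.
C = 2340/2.468e+09 = 9.481e-07 kg/m³ = 0.0009481 mg/L = 0.9481 µg/L.

0.948 µg/L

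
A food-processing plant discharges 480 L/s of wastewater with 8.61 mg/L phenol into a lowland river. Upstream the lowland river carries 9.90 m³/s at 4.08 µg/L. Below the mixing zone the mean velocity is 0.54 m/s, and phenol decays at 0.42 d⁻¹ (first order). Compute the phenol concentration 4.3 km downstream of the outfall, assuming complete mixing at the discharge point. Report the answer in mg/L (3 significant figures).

0.387 mg/L

480 L/s = 0.48 m³/s.
4.08 µg/L = 0.00408 mg/L.
After complete mixing, C₀ = (0.48·8.61 + 9.9·0.00408) / 10.38 = 0.402 mg/L.
Travel time t = 4300 m / 0.54 m/s = 7963 s = 0.09216 d.
C = 0.402·exp(−0.42·0.09216) = 0.402·0.962 = 0.3868 mg/L.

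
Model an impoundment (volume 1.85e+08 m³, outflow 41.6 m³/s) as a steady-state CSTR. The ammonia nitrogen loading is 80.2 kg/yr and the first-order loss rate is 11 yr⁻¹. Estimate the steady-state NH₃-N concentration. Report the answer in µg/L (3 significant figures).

0.0240 µg/L

Outflow Q = 41.6 m³/s × 3.156e+07 s/yr = 1.313e+09 m³/yr.
Steady-state CSTR mass balance: W = Q·C + k·V·C, so C = W/(Q + kV).
Q + kV = 1.313e+09 + 11·1.85e+08 = 3.348e+09 m³/yr.
C = 80.2/3.348e+09 = 2.396e-08 kg/m³ = 2.396e-05 mg/L = 0.02396 µg/L.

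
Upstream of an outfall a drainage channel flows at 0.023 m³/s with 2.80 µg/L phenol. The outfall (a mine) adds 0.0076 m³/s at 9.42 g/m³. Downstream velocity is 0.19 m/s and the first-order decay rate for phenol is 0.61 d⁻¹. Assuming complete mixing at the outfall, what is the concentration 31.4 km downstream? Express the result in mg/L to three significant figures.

2.80 µg/L = 0.0028 mg/L.
After complete mixing, C₀ = (0.0076·9.42 + 0.023·0.0028) / 0.0306 = 2.342 mg/L.
Travel time t = 3.14e+04 m / 0.19 m/s = 1.653e+05 s = 1.913 d.
C = 2.342·exp(−0.61·1.913) = 2.342·0.3114 = 0.7291 mg/L.

0.729 mg/L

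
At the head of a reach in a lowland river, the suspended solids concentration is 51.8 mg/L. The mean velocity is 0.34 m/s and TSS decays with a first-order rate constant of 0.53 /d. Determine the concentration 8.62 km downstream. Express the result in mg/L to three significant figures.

44.3 mg/L

Travel time t = 8.62 km / 0.34 m/s = 8620/0.34 = 2.535e+04 s = 0.2934 d.
First-order decay: C = 51.8·exp(−0.53·0.2934) = 51.8·0.856 = 44.34 mg/L.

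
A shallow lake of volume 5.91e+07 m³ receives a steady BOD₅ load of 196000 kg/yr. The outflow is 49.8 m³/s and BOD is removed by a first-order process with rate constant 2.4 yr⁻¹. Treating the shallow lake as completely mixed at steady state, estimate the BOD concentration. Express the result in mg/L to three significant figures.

0.114 mg/L

Outflow Q = 49.8 m³/s × 3.156e+07 s/yr = 1.572e+09 m³/yr.
Steady-state CSTR mass balance: W = Q·C + k·V·C, so C = W/(Q + kV).
Q + kV = 1.572e+09 + 2.4·5.91e+07 = 1.713e+09 m³/yr.
C = 196000/1.713e+09 = 0.0001144 kg/m³ = 0.1144 mg/L.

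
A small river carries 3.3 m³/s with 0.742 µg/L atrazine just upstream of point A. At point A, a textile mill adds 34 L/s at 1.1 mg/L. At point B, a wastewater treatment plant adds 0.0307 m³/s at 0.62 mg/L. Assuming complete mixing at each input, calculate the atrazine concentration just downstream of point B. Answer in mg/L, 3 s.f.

0.0175 mg/L

0.742 µg/L = 0.000742 mg/L.
34 L/s = 0.034 m³/s.
After input A: C = (3.3·0.000742 + 0.034·1.1) / 3.334 = 0.01195 mg/L.
After input B: C = (3.334·0.01195 + 0.0307·0.62) / 3.365 = 0.0175 mg/L.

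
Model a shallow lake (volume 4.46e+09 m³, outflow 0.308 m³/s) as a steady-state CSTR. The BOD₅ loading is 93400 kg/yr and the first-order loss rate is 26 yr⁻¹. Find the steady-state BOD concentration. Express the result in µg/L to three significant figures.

Outflow Q = 0.308 m³/s × 3.156e+07 s/yr = 9.72e+06 m³/yr.
Steady-state CSTR mass balance: W = Q·C + k·V·C, so C = W/(Q + kV).
Q + kV = 9.72e+06 + 26·4.46e+09 = 1.16e+11 m³/yr.
C = 93400/1.16e+11 = 8.054e-07 kg/m³ = 0.0008054 mg/L = 0.8054 µg/L.

0.805 µg/L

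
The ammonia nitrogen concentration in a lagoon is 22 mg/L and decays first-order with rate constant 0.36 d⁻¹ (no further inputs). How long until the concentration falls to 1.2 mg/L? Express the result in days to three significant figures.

8.08 d

t = ln(C₀/C)/k = ln(22/1.2)/0.36 = 2.909/0.36 = 8.08 d.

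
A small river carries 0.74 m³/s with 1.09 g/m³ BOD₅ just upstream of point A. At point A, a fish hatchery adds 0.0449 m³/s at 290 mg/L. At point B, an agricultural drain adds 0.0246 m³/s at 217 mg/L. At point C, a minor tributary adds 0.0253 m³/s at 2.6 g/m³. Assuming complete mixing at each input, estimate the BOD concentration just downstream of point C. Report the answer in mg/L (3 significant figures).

After input A: C = (0.74·1.09 + 0.0449·290) / 0.7849 = 17.62 mg/L.
After input B: C = (0.7849·17.62 + 0.0246·217) / 0.8095 = 23.68 mg/L.
After input C: C = (0.8095·23.68 + 0.0253·2.6) / 0.8348 = 23.04 mg/L.

23.0 mg/L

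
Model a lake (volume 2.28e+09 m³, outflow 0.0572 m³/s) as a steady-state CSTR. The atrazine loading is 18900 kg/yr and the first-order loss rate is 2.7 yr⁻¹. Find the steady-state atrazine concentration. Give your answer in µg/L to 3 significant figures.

3.07 µg/L

Outflow Q = 0.0572 m³/s × 3.156e+07 s/yr = 1.805e+06 m³/yr.
Steady-state CSTR mass balance: W = Q·C + k·V·C, so C = W/(Q + kV).
Q + kV = 1.805e+06 + 2.7·2.28e+09 = 6.158e+09 m³/yr.
C = 18900/6.158e+09 = 3.069e-06 kg/m³ = 0.003069 mg/L = 3.069 µg/L.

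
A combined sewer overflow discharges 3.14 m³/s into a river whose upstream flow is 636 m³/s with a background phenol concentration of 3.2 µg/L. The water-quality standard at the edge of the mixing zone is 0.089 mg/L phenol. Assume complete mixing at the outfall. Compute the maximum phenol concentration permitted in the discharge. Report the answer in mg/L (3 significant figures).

17.5 mg/L

3.2 µg/L = 0.0032 mg/L.
Mass balance: 0.089·639.1 = 3.14·Cₑ + 636·0.0032.
Cₑ = (56.88 − 2.035) / 3.14 = 17.47 mg/L.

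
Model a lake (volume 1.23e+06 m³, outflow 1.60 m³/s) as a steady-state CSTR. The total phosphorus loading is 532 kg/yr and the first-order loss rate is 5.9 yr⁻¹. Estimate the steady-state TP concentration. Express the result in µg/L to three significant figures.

Outflow Q = 1.60 m³/s × 3.156e+07 s/yr = 5.049e+07 m³/yr.
Steady-state CSTR mass balance: W = Q·C + k·V·C, so C = W/(Q + kV).
Q + kV = 5.049e+07 + 5.9·1.23e+06 = 5.775e+07 m³/yr.
C = 532/5.775e+07 = 9.212e-06 kg/m³ = 0.009212 mg/L = 9.212 µg/L.

9.21 µg/L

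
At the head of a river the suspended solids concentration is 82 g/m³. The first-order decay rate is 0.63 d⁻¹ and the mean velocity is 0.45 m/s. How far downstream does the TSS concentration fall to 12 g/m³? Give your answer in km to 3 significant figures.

119 km

From C = C₀·e^(−kt), t = ln(C₀/C)/k = ln(82/12)/0.63 = 1.922/0.63 = 3.05 d.
Distance = v·t = 0.45 m/s × 2.636e+05 s = 1.186e+05 m = 118.6 km.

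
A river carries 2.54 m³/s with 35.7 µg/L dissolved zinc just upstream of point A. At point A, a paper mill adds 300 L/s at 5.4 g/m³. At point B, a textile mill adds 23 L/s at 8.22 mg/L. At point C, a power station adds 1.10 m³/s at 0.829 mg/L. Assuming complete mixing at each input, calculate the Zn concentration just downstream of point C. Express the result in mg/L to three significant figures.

35.7 µg/L = 0.0357 mg/L.
300 L/s = 0.3 m³/s.
After input A: C = (2.54·0.0357 + 0.3·5.4) / 2.84 = 0.6024 mg/L.
23 L/s = 0.023 m³/s.
After input B: C = (2.84·0.6024 + 0.023·8.22) / 2.863 = 0.6635 mg/L.
After input C: C = (2.863·0.6635 + 1.1·0.829) / 3.963 = 0.7095 mg/L.

0.709 mg/L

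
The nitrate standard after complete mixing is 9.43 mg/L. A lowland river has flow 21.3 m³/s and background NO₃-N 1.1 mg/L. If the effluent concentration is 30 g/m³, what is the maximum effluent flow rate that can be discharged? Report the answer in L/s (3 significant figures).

Mass balance at complete mixing: C_std·(Q_w + Q_r) = Q_w·C_e + Q_r·C_b.
Rearranging, Q_w = Q_r·(C_std − C_b)/(C_e − C_std) = 21.3·(9.43 − 1.1) / (30 − 9.43) = 8.626 m³/s.
= 8626 L/s.

8630 L/s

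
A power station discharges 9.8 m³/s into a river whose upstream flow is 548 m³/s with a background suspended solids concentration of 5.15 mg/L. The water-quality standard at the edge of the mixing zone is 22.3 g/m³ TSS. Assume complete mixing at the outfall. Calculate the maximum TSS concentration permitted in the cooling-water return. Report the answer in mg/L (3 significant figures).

981 mg/L

Mass balance: 22.3·557.8 = 9.8·Cₑ + 548·5.15.
Cₑ = (1.244e+04 − 2822) / 9.8 = 981.3 mg/L.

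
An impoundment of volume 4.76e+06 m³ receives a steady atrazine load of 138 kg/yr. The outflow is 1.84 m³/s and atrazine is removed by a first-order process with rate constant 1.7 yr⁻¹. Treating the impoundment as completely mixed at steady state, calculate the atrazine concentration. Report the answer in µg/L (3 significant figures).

2.09 µg/L

Outflow Q = 1.84 m³/s × 3.156e+07 s/yr = 5.807e+07 m³/yr.
Steady-state CSTR mass balance: W = Q·C + k·V·C, so C = W/(Q + kV).
Q + kV = 5.807e+07 + 1.7·4.76e+06 = 6.616e+07 m³/yr.
C = 138/6.616e+07 = 2.086e-06 kg/m³ = 0.002086 mg/L = 2.086 µg/L.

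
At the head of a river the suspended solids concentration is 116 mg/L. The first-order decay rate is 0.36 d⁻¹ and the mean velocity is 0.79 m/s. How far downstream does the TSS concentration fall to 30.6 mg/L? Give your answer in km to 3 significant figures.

253 km

From C = C₀·e^(−kt), t = ln(C₀/C)/k = ln(116/30.6)/0.36 = 1.333/0.36 = 3.702 d.
Distance = v·t = 0.79 m/s × 3.198e+05 s = 2.527e+05 m = 252.7 km.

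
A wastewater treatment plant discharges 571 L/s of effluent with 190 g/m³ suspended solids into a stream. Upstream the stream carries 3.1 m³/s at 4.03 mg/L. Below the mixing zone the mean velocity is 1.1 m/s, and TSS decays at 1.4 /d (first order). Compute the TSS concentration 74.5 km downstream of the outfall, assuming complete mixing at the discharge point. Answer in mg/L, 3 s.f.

571 L/s = 0.571 m³/s.
After complete mixing, C₀ = (0.571·190 + 3.1·4.03) / 3.671 = 32.96 mg/L.
Travel time t = 7.45e+04 m / 1.1 m/s = 6.773e+04 s = 0.7839 d.
C = 32.96·exp(−1.4·0.7839) = 32.96·0.3337 = 11 mg/L.

11.0 mg/L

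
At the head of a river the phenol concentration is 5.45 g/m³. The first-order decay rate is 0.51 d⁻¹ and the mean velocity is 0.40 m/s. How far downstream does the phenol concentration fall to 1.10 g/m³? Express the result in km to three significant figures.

From C = C₀·e^(−kt), t = ln(C₀/C)/k = ln(5.45/1.10)/0.51 = 1.6/0.51 = 3.138 d.
Distance = v·t = 0.40 m/s × 2.711e+05 s = 1.084e+05 m = 108.4 km.

108 km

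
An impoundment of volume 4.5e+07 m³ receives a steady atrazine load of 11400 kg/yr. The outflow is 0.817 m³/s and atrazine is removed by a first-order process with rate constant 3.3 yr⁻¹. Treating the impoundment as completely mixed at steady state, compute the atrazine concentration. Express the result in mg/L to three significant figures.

Outflow Q = 0.817 m³/s × 3.156e+07 s/yr = 2.578e+07 m³/yr.
Steady-state CSTR mass balance: W = Q·C + k·V·C, so C = W/(Q + kV).
Q + kV = 2.578e+07 + 3.3·4.5e+07 = 1.743e+08 m³/yr.
C = 11400/1.743e+08 = 6.541e-05 kg/m³ = 0.06541 mg/L.

0.0654 mg/L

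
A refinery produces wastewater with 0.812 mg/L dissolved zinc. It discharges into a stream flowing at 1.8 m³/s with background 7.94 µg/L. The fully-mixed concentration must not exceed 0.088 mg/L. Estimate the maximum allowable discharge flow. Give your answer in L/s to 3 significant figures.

199 L/s

7.94 µg/L = 0.00794 mg/L.
Mass balance at complete mixing: C_std·(Q_w + Q_r) = Q_w·C_e + Q_r·C_b.
Rearranging, Q_w = Q_r·(C_std − C_b)/(C_e − C_std) = 1.8·(0.088 − 0.00794) / (0.812 − 0.088) = 0.199 m³/s.
= 199 L/s.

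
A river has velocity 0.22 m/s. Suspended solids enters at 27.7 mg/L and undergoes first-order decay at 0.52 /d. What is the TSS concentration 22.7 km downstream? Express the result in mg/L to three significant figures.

Travel time t = 22.7 km / 0.22 m/s = 2.27e+04/0.22 = 1.032e+05 s = 1.194 d.
First-order decay: C = 27.7·exp(−0.52·1.194) = 27.7·0.5374 = 14.89 mg/L.

14.9 mg/L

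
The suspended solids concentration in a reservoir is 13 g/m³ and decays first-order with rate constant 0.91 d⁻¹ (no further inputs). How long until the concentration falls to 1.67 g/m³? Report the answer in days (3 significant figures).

t = ln(C₀/C)/k = ln(13/1.67)/0.91 = 2.052/0.91 = 2.255 d.

2.26 d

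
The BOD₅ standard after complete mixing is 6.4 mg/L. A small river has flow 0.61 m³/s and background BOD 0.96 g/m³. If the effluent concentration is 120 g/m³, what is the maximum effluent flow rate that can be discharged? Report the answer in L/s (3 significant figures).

29.2 L/s

Mass balance at complete mixing: C_std·(Q_w + Q_r) = Q_w·C_e + Q_r·C_b.
Rearranging, Q_w = Q_r·(C_std − C_b)/(C_e − C_std) = 0.61·(6.4 − 0.96) / (120 − 6.4) = 0.02921 m³/s.
= 29.21 L/s.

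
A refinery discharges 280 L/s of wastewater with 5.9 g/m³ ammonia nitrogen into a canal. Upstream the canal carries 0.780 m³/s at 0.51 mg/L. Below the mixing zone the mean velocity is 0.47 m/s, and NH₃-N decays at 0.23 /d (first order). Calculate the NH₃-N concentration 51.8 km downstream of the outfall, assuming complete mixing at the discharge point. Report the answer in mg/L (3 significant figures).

1.44 mg/L

280 L/s = 0.28 m³/s.
After complete mixing, C₀ = (0.28·5.9 + 0.78·0.51) / 1.06 = 1.934 mg/L.
Travel time t = 5.18e+04 m / 0.47 m/s = 1.102e+05 s = 1.276 d.
C = 1.934·exp(−0.23·1.276) = 1.934·0.7457 = 1.442 mg/L.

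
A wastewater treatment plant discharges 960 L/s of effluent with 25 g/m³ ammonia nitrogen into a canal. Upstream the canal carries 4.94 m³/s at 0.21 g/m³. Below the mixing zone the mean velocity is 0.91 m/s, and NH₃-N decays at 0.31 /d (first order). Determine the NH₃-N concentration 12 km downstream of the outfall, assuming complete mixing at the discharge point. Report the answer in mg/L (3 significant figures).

4.05 mg/L

960 L/s = 0.96 m³/s.
After complete mixing, C₀ = (0.96·25 + 4.94·0.21) / 5.9 = 4.244 mg/L.
Travel time t = 1.2e+04 m / 0.91 m/s = 1.319e+04 s = 0.1526 d.
C = 4.244·exp(−0.31·0.1526) = 4.244·0.9538 = 4.048 mg/L.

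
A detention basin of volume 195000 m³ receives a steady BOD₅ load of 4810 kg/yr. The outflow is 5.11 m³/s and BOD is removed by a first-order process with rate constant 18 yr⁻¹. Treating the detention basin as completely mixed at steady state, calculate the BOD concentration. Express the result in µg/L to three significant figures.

Outflow Q = 5.11 m³/s × 3.156e+07 s/yr = 1.613e+08 m³/yr.
Steady-state CSTR mass balance: W = Q·C + k·V·C, so C = W/(Q + kV).
Q + kV = 1.613e+08 + 18·195000 = 1.648e+08 m³/yr.
C = 4810/1.648e+08 = 2.919e-05 kg/m³ = 0.02919 mg/L = 29.19 µg/L.

29.2 µg/L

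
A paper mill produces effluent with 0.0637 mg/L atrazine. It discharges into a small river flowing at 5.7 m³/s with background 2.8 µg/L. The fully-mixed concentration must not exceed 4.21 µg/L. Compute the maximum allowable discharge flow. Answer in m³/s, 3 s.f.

2.8 µg/L = 0.0028 mg/L.
4.21 µg/L = 0.00421 mg/L.
Mass balance at complete mixing: C_std·(Q_w + Q_r) = Q_w·C_e + Q_r·C_b.
Rearranging, Q_w = Q_r·(C_std − C_b)/(C_e − C_std) = 5.7·(0.00421 − 0.0028) / (0.0637 − 0.00421) = 0.1351 m³/s.

0.135 m³/s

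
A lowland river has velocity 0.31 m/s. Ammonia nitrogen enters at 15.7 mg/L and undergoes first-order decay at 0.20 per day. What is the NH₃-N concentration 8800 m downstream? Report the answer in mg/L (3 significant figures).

14.7 mg/L

Travel time t = 8800 m / 0.31 m/s = 8800/0.31 = 2.839e+04 s = 0.3286 d.
First-order decay: C = 15.7·exp(−0.20·0.3286) = 15.7·0.9364 = 14.7 mg/L.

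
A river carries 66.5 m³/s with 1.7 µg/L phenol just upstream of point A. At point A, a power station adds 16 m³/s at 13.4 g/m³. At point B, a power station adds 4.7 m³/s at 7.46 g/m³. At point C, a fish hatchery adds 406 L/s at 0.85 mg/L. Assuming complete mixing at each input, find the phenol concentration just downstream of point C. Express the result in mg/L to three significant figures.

1.7 µg/L = 0.0017 mg/L.
After input A: C = (66.5·0.0017 + 16·13.4) / 82.5 = 2.6 mg/L.
After input B: C = (82.5·2.6 + 4.7·7.46) / 87.2 = 2.862 mg/L.
406 L/s = 0.406 m³/s.
After input C: C = (87.2·2.862 + 0.406·0.85) / 87.61 = 2.853 mg/L.

2.85 mg/L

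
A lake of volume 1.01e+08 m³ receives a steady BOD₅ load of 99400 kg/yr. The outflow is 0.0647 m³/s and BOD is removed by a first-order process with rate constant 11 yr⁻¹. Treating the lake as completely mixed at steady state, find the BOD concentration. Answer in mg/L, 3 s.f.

Outflow Q = 0.0647 m³/s × 3.156e+07 s/yr = 2.042e+06 m³/yr.
Steady-state CSTR mass balance: W = Q·C + k·V·C, so C = W/(Q + kV).
Q + kV = 2.042e+06 + 11·1.01e+08 = 1.113e+09 m³/yr.
C = 99400/1.113e+09 = 8.93e-05 kg/m³ = 0.0893 mg/L.

0.0893 mg/L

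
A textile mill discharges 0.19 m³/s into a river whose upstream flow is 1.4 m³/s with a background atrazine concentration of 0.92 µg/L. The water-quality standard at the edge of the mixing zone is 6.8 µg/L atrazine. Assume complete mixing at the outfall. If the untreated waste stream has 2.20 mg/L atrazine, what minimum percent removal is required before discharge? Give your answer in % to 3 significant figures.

97.7 %

0.92 µg/L = 0.00092 mg/L.
6.8 µg/L = 0.0068 mg/L.
Mass balance: 0.0068·1.59 = 0.19·Cₑ + 1.4·0.00092.
Cₑ = (0.01081 − 0.001288) / 0.19 = 0.05013 mg/L.
Required removal = 1 − 0.05013/2.20 = 97.72 %.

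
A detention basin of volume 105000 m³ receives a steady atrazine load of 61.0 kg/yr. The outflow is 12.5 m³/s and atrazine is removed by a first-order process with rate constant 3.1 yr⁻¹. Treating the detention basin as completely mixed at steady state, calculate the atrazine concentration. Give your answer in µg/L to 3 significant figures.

0.155 µg/L

Outflow Q = 12.5 m³/s × 3.156e+07 s/yr = 3.945e+08 m³/yr.
Steady-state CSTR mass balance: W = Q·C + k·V·C, so C = W/(Q + kV).
Q + kV = 3.945e+08 + 3.1·105000 = 3.948e+08 m³/yr.
C = 61.0/3.948e+08 = 1.545e-07 kg/m³ = 0.0001545 mg/L = 0.1545 µg/L.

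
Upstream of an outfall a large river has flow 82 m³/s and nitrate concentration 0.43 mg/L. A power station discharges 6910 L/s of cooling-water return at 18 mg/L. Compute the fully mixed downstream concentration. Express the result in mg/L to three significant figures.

6910 L/s = 6.91 m³/s.
By mass balance at complete mixing, C = (6.91·18 + 82·0.43) / (6.91 + 82) = 159.6/88.91 = 1.796 mg/L.

1.80 mg/L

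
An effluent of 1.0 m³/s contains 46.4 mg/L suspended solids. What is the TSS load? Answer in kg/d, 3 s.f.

Mass flux = Q·C = 1 m³/s × 46.4 g/m³ = 46.4 g/s.
= 46.4 g/s × 86.4 = 4009 kg/d.

4010 kg/d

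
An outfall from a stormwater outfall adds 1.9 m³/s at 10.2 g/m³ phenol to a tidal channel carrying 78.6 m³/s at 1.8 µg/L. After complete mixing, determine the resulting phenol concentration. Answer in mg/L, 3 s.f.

0.243 mg/L

1.8 µg/L = 0.0018 mg/L.
Flow-weighted mixing gives C = (1.9·10.2 + 78.6·0.0018) / (1.9 + 78.6) = 19.52/80.5 = 0.2425 mg/L.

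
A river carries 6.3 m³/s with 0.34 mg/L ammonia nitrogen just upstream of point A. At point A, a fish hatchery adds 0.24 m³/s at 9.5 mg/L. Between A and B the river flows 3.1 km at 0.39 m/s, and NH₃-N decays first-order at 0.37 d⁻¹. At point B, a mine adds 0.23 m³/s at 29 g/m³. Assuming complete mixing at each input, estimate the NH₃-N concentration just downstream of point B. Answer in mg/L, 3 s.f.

1.62 mg/L

After input A: C = (6.3·0.34 + 0.24·9.5) / 6.54 = 0.6761 mg/L.
Over the 3.1 km reach to input B (t = 7949 s = 0.092 d), decay gives C = 0.6761·exp(−0.37·0.092) = 0.6535 mg/L.
After input B: C = (6.54·0.6535 + 0.23·29) / 6.77 = 1.617 mg/L.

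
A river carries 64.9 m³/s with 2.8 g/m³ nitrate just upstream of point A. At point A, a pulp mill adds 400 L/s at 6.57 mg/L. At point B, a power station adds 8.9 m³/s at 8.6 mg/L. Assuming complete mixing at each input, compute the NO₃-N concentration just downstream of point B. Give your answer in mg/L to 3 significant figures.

400 L/s = 0.4 m³/s.
After input A: C = (64.9·2.8 + 0.4·6.57) / 65.3 = 2.823 mg/L.
After input B: C = (65.3·2.823 + 8.9·8.6) / 74.2 = 3.516 mg/L.

3.52 mg/L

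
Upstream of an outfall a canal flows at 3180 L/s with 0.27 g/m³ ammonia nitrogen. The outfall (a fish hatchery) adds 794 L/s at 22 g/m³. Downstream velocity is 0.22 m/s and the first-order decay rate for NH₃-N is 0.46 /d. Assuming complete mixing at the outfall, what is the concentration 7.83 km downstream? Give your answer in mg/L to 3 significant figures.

3.82 mg/L

794 L/s = 0.794 m³/s.
3180 L/s = 3.18 m³/s.
After complete mixing, C₀ = (0.794·22 + 3.18·0.27) / 3.974 = 4.612 mg/L.
Travel time t = 7830 m / 0.22 m/s = 3.559e+04 s = 0.4119 d.
C = 4.612·exp(−0.46·0.4119) = 4.612·0.8274 = 3.816 mg/L.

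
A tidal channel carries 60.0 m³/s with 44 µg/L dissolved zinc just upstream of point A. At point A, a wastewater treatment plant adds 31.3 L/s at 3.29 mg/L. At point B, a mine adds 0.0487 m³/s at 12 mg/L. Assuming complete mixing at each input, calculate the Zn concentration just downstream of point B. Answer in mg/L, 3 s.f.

44 µg/L = 0.044 mg/L.
31.3 L/s = 0.0313 m³/s.
After input A: C = (60·0.044 + 0.0313·3.29) / 60.03 = 0.04569 mg/L.
After input B: C = (60.03·0.04569 + 0.0487·12) / 60.08 = 0.05538 mg/L.

0.0554 mg/L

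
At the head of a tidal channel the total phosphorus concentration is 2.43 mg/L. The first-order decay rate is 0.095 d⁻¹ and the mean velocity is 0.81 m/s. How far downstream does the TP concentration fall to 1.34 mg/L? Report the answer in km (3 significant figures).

From C = C₀·e^(−kt), t = ln(C₀/C)/k = ln(2.43/1.34)/0.095 = 0.5952/0.095 = 6.265 d.
Distance = v·t = 0.81 m/s × 5.413e+05 s = 4.385e+05 m = 438.5 km.

438 km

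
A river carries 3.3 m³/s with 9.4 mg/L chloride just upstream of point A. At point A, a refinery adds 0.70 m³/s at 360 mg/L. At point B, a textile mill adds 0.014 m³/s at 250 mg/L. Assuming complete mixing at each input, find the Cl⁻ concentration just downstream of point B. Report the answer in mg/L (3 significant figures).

71.4 mg/L

After input A: C = (3.3·9.4 + 0.7·360) / 4 = 70.75 mg/L.
After input B: C = (4·70.75 + 0.014·250) / 4.014 = 71.38 mg/L.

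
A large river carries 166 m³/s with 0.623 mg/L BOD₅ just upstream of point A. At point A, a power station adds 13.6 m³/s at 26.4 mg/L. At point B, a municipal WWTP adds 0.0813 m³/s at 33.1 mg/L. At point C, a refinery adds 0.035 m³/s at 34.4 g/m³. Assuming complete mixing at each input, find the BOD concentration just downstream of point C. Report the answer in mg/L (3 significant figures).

After input A: C = (166·0.623 + 13.6·26.4) / 179.6 = 2.575 mg/L.
After input B: C = (179.6·2.575 + 0.0813·33.1) / 179.7 = 2.589 mg/L.
After input C: C = (179.7·2.589 + 0.035·34.4) / 179.7 = 2.595 mg/L.

2.59 mg/L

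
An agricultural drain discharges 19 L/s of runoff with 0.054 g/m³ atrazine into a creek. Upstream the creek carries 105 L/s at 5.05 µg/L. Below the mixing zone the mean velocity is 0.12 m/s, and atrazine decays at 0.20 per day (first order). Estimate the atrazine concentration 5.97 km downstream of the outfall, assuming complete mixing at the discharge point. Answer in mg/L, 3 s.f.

0.0112 mg/L

19 L/s = 0.019 m³/s.
105 L/s = 0.105 m³/s.
5.05 µg/L = 0.00505 mg/L.
After complete mixing, C₀ = (0.019·0.054 + 0.105·0.00505) / 0.124 = 0.01255 mg/L.
Travel time t = 5970 m / 0.12 m/s = 4.975e+04 s = 0.5758 d.
C = 0.01255·exp(−0.20·0.5758) = 0.01255·0.8912 = 0.01119 mg/L.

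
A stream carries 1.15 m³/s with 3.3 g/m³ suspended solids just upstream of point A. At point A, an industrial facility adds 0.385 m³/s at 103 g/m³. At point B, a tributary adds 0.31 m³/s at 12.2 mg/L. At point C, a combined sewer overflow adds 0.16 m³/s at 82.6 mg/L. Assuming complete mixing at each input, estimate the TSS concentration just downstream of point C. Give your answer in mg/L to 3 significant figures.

30.1 mg/L

After input A: C = (1.15·3.3 + 0.385·103) / 1.535 = 28.31 mg/L.
After input B: C = (1.535·28.31 + 0.31·12.2) / 1.845 = 25.6 mg/L.
After input C: C = (1.845·25.6 + 0.16·82.6) / 2.005 = 30.15 mg/L.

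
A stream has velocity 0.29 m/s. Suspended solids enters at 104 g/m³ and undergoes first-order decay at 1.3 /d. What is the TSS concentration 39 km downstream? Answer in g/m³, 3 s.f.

13.7 g/m³

Travel time t = 39 km / 0.29 m/s = 3.9e+04/0.29 = 1.345e+05 s = 1.557 d.
First-order decay: C = 104·exp(−1.3·1.557) = 104·0.1322 = 13.75 g/m³.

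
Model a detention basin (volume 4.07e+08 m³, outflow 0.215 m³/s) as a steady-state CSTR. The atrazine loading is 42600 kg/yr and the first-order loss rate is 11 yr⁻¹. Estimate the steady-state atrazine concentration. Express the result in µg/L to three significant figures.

9.50 µg/L

Outflow Q = 0.215 m³/s × 3.156e+07 s/yr = 6.785e+06 m³/yr.
Steady-state CSTR mass balance: W = Q·C + k·V·C, so C = W/(Q + kV).
Q + kV = 6.785e+06 + 11·4.07e+08 = 4.484e+09 m³/yr.
C = 42600/4.484e+09 = 9.501e-06 kg/m³ = 0.009501 mg/L = 9.501 µg/L.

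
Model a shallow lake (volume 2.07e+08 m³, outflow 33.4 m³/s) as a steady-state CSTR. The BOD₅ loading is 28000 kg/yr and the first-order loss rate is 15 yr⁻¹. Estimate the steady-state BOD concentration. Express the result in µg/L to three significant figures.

Outflow Q = 33.4 m³/s × 3.156e+07 s/yr = 1.054e+09 m³/yr.
Steady-state CSTR mass balance: W = Q·C + k·V·C, so C = W/(Q + kV).
Q + kV = 1.054e+09 + 15·2.07e+08 = 4.159e+09 m³/yr.
C = 28000/4.159e+09 = 6.732e-06 kg/m³ = 0.006732 mg/L = 6.732 µg/L.

6.73 µg/L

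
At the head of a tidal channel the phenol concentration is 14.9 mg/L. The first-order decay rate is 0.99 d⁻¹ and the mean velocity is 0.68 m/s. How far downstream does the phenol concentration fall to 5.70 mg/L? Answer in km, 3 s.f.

From C = C₀·e^(−kt), t = ln(C₀/C)/k = ln(14.9/5.70)/0.99 = 0.9609/0.99 = 0.9706 d.
Distance = v·t = 0.68 m/s × 8.386e+04 s = 5.702e+04 m = 57.02 km.

57.0 km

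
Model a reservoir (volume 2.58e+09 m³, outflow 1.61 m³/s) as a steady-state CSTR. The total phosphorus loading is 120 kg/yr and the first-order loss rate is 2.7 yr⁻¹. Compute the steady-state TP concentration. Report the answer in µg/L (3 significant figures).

Outflow Q = 1.61 m³/s × 3.156e+07 s/yr = 5.081e+07 m³/yr.
Steady-state CSTR mass balance: W = Q·C + k·V·C, so C = W/(Q + kV).
Q + kV = 5.081e+07 + 2.7·2.58e+09 = 7.017e+09 m³/yr.
C = 120/7.017e+09 = 1.71e-08 kg/m³ = 1.71e-05 mg/L = 0.0171 µg/L.

0.0171 µg/L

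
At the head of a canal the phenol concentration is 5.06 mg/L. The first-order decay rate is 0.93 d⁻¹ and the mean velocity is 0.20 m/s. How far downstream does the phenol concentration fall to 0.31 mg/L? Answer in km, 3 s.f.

51.9 km

From C = C₀·e^(−kt), t = ln(C₀/C)/k = ln(5.06/0.31)/0.93 = 2.793/0.93 = 3.003 d.
Distance = v·t = 0.20 m/s × 2.594e+05 s = 5.189e+04 m = 51.89 km.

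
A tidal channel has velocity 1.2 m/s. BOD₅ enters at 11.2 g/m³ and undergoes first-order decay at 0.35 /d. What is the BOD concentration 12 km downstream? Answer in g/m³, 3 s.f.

Travel time t = 12 km / 1.2 m/s = 1.2e+04/1.2 = 1e+04 s = 0.1157 d.
First-order decay: C = 11.2·exp(−0.35·0.1157) = 11.2·0.9603 = 10.76 g/m³.

10.8 g/m³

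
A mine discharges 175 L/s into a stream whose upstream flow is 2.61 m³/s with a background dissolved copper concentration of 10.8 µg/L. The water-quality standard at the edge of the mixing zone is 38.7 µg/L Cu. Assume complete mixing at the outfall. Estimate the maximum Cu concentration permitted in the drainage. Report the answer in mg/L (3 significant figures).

175 L/s = 0.175 m³/s.
10.8 µg/L = 0.0108 mg/L.
38.7 µg/L = 0.0387 mg/L.
Mass balance: 0.0387·2.785 = 0.175·Cₑ + 2.61·0.0108.
Cₑ = (0.1078 − 0.02819) / 0.175 = 0.4548 mg/L.

0.455 mg/L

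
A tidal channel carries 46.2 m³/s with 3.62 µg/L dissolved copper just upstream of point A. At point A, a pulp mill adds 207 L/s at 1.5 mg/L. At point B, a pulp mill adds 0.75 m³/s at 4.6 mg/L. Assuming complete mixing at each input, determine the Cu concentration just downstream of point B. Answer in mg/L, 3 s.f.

3.62 µg/L = 0.00362 mg/L.
207 L/s = 0.207 m³/s.
After input A: C = (46.2·0.00362 + 0.207·1.5) / 46.41 = 0.01029 mg/L.
After input B: C = (46.41·0.01029 + 0.75·4.6) / 47.16 = 0.08329 mg/L.

0.0833 mg/L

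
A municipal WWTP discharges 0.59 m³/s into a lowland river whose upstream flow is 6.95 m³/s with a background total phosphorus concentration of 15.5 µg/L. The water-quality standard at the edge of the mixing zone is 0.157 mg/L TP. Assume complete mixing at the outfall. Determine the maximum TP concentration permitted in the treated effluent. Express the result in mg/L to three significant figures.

15.5 µg/L = 0.0155 mg/L.
Mass balance: 0.157·7.54 = 0.59·Cₑ + 6.95·0.0155.
Cₑ = (1.184 − 0.1077) / 0.59 = 1.824 mg/L.

1.82 mg/L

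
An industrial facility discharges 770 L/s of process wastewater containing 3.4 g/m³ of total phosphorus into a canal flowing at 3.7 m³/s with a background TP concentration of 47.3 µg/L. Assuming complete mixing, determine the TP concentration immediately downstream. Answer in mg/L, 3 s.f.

770 L/s = 0.77 m³/s.
47.3 µg/L = 0.0473 mg/L.
Flow-weighted mixing gives C = (0.77·3.4 + 3.7·0.0473) / (0.77 + 3.7) = 2.793/4.47 = 0.6248 mg/L.

0.625 mg/L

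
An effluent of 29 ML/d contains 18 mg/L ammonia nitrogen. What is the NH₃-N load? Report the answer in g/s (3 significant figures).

6.04 g/s

29 ML/d = 0.3356 m³/s.
Mass flux = Q·C = 0.3356 m³/s × 18 g/m³ = 6.042 g/s.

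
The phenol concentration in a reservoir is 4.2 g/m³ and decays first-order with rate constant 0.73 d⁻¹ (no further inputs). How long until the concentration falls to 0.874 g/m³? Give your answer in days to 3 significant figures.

2.15 d

t = ln(C₀/C)/k = ln(4.2/0.874)/0.73 = 1.57/0.73 = 2.15 d.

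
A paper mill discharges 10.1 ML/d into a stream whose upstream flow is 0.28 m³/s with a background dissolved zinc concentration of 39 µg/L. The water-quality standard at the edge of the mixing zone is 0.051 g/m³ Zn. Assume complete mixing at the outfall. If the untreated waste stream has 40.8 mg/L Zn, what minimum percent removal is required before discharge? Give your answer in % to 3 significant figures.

99.8 %

10.1 ML/d = 0.1169 m³/s.
39 µg/L = 0.039 mg/L.
Mass balance: 0.051·0.3969 = 0.1169·Cₑ + 0.28·0.039.
Cₑ = (0.02024 − 0.01092) / 0.1169 = 0.07974 mg/L.
Required removal = 1 − 0.07974/40.8 = 99.8 %.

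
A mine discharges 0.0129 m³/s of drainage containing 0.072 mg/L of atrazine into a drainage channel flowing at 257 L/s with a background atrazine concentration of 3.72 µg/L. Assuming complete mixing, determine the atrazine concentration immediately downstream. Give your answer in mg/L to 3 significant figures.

0.00698 mg/L

257 L/s = 0.257 m³/s.
3.72 µg/L = 0.00372 mg/L.
By mass balance at complete mixing, C = (0.0129·0.072 + 0.257·0.00372) / (0.0129 + 0.257) = 0.001885/0.2699 = 0.006983 mg/L.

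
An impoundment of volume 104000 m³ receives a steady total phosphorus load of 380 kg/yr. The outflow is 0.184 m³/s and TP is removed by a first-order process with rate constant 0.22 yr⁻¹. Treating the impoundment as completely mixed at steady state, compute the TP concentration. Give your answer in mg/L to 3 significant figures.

Outflow Q = 0.184 m³/s × 3.156e+07 s/yr = 5.807e+06 m³/yr.
Steady-state CSTR mass balance: W = Q·C + k·V·C, so C = W/(Q + kV).
Q + kV = 5.807e+06 + 0.22·104000 = 5.829e+06 m³/yr.
C = 380/5.829e+06 = 6.519e-05 kg/m³ = 0.06519 mg/L.

0.0652 mg/L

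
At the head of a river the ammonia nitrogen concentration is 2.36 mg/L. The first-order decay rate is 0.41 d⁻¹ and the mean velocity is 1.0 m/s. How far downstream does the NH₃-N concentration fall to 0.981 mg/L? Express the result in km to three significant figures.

From C = C₀·e^(−kt), t = ln(C₀/C)/k = ln(2.36/0.981)/0.41 = 0.8778/0.41 = 2.141 d.
Distance = v·t = 1.0 m/s × 1.85e+05 s = 1.85e+05 m = 185 km.

185 km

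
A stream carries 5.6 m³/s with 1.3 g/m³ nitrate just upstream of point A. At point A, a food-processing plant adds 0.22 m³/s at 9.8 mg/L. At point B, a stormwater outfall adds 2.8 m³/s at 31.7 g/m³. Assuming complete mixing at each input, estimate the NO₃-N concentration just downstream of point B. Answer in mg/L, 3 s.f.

11.4 mg/L

After input A: C = (5.6·1.3 + 0.22·9.8) / 5.82 = 1.621 mg/L.
After input B: C = (5.82·1.621 + 2.8·31.7) / 8.62 = 11.39 mg/L.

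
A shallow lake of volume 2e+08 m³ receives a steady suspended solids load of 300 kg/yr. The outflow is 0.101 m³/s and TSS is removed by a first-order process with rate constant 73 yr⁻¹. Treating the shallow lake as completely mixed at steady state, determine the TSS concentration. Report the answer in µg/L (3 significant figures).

Outflow Q = 0.101 m³/s × 3.156e+07 s/yr = 3.187e+06 m³/yr.
Steady-state CSTR mass balance: W = Q·C + k·V·C, so C = W/(Q + kV).
Q + kV = 3.187e+06 + 73·2e+08 = 1.46e+10 m³/yr.
C = 300/1.46e+10 = 2.054e-08 kg/m³ = 2.054e-05 mg/L = 0.02054 µg/L.

0.0205 µg/L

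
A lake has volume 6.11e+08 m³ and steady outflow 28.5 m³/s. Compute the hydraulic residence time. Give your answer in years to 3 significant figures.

Q = 28.5 m³/s × 3.156e+07 s/yr = 8.994e+08 m³/yr.
Hydraulic residence time τ = V/Q = 6.11e+08/8.994e+08 = 0.6793 yr.

0.679 yr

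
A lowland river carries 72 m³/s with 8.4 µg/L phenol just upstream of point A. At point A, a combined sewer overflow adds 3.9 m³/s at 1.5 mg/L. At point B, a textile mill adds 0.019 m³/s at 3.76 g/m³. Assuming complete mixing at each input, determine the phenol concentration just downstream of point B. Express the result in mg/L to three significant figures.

8.4 µg/L = 0.0084 mg/L.
After input A: C = (72·0.0084 + 3.9·1.5) / 75.9 = 0.08504 mg/L.
After input B: C = (75.9·0.08504 + 0.019·3.76) / 75.92 = 0.08596 mg/L.

0.0860 mg/L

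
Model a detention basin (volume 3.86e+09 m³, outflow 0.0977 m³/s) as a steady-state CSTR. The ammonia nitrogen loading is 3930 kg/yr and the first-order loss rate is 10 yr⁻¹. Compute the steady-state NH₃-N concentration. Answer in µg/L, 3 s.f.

0.102 µg/L

Outflow Q = 0.0977 m³/s × 3.156e+07 s/yr = 3.083e+06 m³/yr.
Steady-state CSTR mass balance: W = Q·C + k·V·C, so C = W/(Q + kV).
Q + kV = 3.083e+06 + 10·3.86e+09 = 3.86e+10 m³/yr.
C = 3930/3.86e+10 = 1.018e-07 kg/m³ = 0.0001018 mg/L = 0.1018 µg/L.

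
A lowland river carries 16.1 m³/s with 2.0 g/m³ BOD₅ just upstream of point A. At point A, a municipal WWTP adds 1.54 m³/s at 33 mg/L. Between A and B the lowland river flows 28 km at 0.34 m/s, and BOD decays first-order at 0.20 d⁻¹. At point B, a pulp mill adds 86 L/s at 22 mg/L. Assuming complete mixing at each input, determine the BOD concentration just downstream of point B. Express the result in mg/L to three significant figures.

3.98 mg/L

After input A: C = (16.1·2 + 1.54·33) / 17.64 = 4.706 mg/L.
Over the 28 km reach to input B (t = 8.235e+04 s = 0.9532 d), decay gives C = 4.706·exp(−0.20·0.9532) = 3.89 mg/L.
86 L/s = 0.086 m³/s.
After input B: C = (17.64·3.89 + 0.086·22) / 17.73 = 3.977 mg/L.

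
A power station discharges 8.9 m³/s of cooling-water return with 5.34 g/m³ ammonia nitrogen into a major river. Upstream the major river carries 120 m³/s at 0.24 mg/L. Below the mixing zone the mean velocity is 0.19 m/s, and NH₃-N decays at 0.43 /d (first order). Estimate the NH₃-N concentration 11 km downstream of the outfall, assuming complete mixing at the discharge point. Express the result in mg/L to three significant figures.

After complete mixing, C₀ = (8.9·5.34 + 120·0.24) / 128.9 = 0.5921 mg/L.
Travel time t = 1.1e+04 m / 0.19 m/s = 5.789e+04 s = 0.6701 d.
C = 0.5921·exp(−0.43·0.6701) = 0.5921·0.7497 = 0.4439 mg/L.

0.444 mg/L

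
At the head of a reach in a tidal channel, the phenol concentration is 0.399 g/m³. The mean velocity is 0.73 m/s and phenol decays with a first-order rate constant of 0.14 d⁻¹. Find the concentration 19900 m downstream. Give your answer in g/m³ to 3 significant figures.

0.382 g/m³

Travel time t = 19900 m / 0.73 m/s = 1.99e+04/0.73 = 2.726e+04 s = 0.3155 d.
First-order decay: C = 0.399·exp(−0.14·0.3155) = 0.399·0.9568 = 0.3818 g/m³.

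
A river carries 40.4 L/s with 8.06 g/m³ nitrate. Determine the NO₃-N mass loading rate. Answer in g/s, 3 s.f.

40.4 L/s = 0.0404 m³/s.
Mass flux = Q·C = 0.0404 m³/s × 8.06 g/m³ = 0.3256 g/s.

0.326 g/s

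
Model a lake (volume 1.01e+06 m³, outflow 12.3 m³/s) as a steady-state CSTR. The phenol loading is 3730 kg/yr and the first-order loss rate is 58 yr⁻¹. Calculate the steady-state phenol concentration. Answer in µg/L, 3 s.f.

8.35 µg/L

Outflow Q = 12.3 m³/s × 3.156e+07 s/yr = 3.882e+08 m³/yr.
Steady-state CSTR mass balance: W = Q·C + k·V·C, so C = W/(Q + kV).
Q + kV = 3.882e+08 + 58·1.01e+06 = 4.467e+08 m³/yr.
C = 3730/4.467e+08 = 8.349e-06 kg/m³ = 0.008349 mg/L = 8.349 µg/L.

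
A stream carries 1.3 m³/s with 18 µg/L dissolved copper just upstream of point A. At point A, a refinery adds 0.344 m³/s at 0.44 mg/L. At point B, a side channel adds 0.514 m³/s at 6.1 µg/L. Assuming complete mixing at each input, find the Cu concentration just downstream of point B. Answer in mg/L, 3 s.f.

0.0824 mg/L

18 µg/L = 0.018 mg/L.
After input A: C = (1.3·0.018 + 0.344·0.44) / 1.644 = 0.1063 mg/L.
6.1 µg/L = 0.0061 mg/L.
After input B: C = (1.644·0.1063 + 0.514·0.0061) / 2.158 = 0.08244 mg/L.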